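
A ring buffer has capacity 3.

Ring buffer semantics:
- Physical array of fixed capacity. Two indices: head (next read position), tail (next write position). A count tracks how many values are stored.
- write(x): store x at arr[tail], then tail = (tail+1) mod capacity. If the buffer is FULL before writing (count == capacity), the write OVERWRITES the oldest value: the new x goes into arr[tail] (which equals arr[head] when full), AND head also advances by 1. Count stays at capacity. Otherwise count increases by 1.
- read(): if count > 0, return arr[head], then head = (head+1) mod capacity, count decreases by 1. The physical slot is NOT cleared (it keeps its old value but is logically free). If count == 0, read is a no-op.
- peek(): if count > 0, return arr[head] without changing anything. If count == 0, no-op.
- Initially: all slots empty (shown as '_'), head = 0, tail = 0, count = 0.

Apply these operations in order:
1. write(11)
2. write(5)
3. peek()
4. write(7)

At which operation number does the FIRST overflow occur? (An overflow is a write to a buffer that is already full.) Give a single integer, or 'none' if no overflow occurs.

Answer: none

Derivation:
After op 1 (write(11)): arr=[11 _ _] head=0 tail=1 count=1
After op 2 (write(5)): arr=[11 5 _] head=0 tail=2 count=2
After op 3 (peek()): arr=[11 5 _] head=0 tail=2 count=2
After op 4 (write(7)): arr=[11 5 7] head=0 tail=0 count=3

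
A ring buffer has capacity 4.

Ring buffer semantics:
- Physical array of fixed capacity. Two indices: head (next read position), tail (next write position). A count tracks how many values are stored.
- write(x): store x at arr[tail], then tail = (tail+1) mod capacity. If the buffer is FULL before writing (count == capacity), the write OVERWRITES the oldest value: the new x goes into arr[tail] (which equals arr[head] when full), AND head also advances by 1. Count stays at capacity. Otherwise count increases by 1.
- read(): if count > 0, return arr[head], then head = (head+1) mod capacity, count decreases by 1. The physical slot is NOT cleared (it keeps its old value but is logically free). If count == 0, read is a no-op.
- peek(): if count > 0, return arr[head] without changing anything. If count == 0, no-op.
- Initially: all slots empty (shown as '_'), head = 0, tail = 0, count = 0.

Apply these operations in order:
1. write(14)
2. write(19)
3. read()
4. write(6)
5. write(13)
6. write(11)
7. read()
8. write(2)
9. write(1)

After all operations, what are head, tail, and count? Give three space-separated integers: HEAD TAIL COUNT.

Answer: 3 3 4

Derivation:
After op 1 (write(14)): arr=[14 _ _ _] head=0 tail=1 count=1
After op 2 (write(19)): arr=[14 19 _ _] head=0 tail=2 count=2
After op 3 (read()): arr=[14 19 _ _] head=1 tail=2 count=1
After op 4 (write(6)): arr=[14 19 6 _] head=1 tail=3 count=2
After op 5 (write(13)): arr=[14 19 6 13] head=1 tail=0 count=3
After op 6 (write(11)): arr=[11 19 6 13] head=1 tail=1 count=4
After op 7 (read()): arr=[11 19 6 13] head=2 tail=1 count=3
After op 8 (write(2)): arr=[11 2 6 13] head=2 tail=2 count=4
After op 9 (write(1)): arr=[11 2 1 13] head=3 tail=3 count=4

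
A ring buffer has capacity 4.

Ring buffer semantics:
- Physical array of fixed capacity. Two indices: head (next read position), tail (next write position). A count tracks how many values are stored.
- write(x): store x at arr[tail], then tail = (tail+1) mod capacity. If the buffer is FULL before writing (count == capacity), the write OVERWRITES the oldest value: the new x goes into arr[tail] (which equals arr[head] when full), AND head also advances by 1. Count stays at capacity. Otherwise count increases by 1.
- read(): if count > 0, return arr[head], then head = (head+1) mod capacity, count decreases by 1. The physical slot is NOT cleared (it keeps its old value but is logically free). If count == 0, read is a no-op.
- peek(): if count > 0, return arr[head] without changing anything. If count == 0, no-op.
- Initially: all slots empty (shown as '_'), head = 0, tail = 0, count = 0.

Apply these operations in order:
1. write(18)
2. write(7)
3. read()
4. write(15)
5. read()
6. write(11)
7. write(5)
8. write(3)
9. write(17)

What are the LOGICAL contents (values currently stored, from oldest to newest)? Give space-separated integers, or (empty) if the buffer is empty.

Answer: 11 5 3 17

Derivation:
After op 1 (write(18)): arr=[18 _ _ _] head=0 tail=1 count=1
After op 2 (write(7)): arr=[18 7 _ _] head=0 tail=2 count=2
After op 3 (read()): arr=[18 7 _ _] head=1 tail=2 count=1
After op 4 (write(15)): arr=[18 7 15 _] head=1 tail=3 count=2
After op 5 (read()): arr=[18 7 15 _] head=2 tail=3 count=1
After op 6 (write(11)): arr=[18 7 15 11] head=2 tail=0 count=2
After op 7 (write(5)): arr=[5 7 15 11] head=2 tail=1 count=3
After op 8 (write(3)): arr=[5 3 15 11] head=2 tail=2 count=4
After op 9 (write(17)): arr=[5 3 17 11] head=3 tail=3 count=4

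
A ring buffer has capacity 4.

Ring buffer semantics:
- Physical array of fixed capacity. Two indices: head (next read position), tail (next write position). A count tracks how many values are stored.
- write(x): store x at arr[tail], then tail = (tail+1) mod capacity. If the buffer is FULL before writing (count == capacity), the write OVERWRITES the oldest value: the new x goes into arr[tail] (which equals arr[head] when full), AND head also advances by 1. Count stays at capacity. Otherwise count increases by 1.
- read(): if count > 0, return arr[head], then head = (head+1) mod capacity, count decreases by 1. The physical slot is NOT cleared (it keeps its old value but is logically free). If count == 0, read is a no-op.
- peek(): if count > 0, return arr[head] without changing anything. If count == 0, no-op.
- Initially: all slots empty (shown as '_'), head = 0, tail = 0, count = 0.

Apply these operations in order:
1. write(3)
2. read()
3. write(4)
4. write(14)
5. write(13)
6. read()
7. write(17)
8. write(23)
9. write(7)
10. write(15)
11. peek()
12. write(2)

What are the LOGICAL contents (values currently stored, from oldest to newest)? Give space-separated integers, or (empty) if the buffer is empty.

After op 1 (write(3)): arr=[3 _ _ _] head=0 tail=1 count=1
After op 2 (read()): arr=[3 _ _ _] head=1 tail=1 count=0
After op 3 (write(4)): arr=[3 4 _ _] head=1 tail=2 count=1
After op 4 (write(14)): arr=[3 4 14 _] head=1 tail=3 count=2
After op 5 (write(13)): arr=[3 4 14 13] head=1 tail=0 count=3
After op 6 (read()): arr=[3 4 14 13] head=2 tail=0 count=2
After op 7 (write(17)): arr=[17 4 14 13] head=2 tail=1 count=3
After op 8 (write(23)): arr=[17 23 14 13] head=2 tail=2 count=4
After op 9 (write(7)): arr=[17 23 7 13] head=3 tail=3 count=4
After op 10 (write(15)): arr=[17 23 7 15] head=0 tail=0 count=4
After op 11 (peek()): arr=[17 23 7 15] head=0 tail=0 count=4
After op 12 (write(2)): arr=[2 23 7 15] head=1 tail=1 count=4

Answer: 23 7 15 2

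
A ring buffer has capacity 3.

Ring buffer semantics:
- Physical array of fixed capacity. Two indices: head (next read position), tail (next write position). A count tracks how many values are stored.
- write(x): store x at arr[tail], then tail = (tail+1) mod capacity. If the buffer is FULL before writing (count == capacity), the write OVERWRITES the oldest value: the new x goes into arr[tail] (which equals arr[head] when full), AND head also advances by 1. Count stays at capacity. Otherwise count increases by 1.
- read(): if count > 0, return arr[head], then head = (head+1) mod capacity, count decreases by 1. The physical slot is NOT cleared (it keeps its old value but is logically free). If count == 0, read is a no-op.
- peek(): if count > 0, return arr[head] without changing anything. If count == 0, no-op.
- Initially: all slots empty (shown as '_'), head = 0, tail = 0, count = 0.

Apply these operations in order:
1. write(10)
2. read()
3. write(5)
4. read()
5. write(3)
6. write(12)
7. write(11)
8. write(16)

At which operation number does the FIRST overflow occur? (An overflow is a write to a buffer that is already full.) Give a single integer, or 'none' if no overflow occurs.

Answer: 8

Derivation:
After op 1 (write(10)): arr=[10 _ _] head=0 tail=1 count=1
After op 2 (read()): arr=[10 _ _] head=1 tail=1 count=0
After op 3 (write(5)): arr=[10 5 _] head=1 tail=2 count=1
After op 4 (read()): arr=[10 5 _] head=2 tail=2 count=0
After op 5 (write(3)): arr=[10 5 3] head=2 tail=0 count=1
After op 6 (write(12)): arr=[12 5 3] head=2 tail=1 count=2
After op 7 (write(11)): arr=[12 11 3] head=2 tail=2 count=3
After op 8 (write(16)): arr=[12 11 16] head=0 tail=0 count=3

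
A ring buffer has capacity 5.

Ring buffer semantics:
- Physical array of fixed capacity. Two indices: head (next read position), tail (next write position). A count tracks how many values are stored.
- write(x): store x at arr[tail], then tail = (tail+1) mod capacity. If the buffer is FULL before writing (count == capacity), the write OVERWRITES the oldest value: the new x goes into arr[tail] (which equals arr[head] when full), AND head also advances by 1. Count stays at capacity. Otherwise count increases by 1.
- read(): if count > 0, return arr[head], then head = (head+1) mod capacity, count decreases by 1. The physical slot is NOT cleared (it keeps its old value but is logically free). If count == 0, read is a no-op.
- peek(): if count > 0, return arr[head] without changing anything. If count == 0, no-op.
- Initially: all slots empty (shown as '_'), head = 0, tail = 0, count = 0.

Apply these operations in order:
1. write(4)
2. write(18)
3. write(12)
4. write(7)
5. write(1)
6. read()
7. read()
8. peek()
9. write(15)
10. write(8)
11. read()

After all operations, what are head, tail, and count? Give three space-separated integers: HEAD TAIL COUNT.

Answer: 3 2 4

Derivation:
After op 1 (write(4)): arr=[4 _ _ _ _] head=0 tail=1 count=1
After op 2 (write(18)): arr=[4 18 _ _ _] head=0 tail=2 count=2
After op 3 (write(12)): arr=[4 18 12 _ _] head=0 tail=3 count=3
After op 4 (write(7)): arr=[4 18 12 7 _] head=0 tail=4 count=4
After op 5 (write(1)): arr=[4 18 12 7 1] head=0 tail=0 count=5
After op 6 (read()): arr=[4 18 12 7 1] head=1 tail=0 count=4
After op 7 (read()): arr=[4 18 12 7 1] head=2 tail=0 count=3
After op 8 (peek()): arr=[4 18 12 7 1] head=2 tail=0 count=3
After op 9 (write(15)): arr=[15 18 12 7 1] head=2 tail=1 count=4
After op 10 (write(8)): arr=[15 8 12 7 1] head=2 tail=2 count=5
After op 11 (read()): arr=[15 8 12 7 1] head=3 tail=2 count=4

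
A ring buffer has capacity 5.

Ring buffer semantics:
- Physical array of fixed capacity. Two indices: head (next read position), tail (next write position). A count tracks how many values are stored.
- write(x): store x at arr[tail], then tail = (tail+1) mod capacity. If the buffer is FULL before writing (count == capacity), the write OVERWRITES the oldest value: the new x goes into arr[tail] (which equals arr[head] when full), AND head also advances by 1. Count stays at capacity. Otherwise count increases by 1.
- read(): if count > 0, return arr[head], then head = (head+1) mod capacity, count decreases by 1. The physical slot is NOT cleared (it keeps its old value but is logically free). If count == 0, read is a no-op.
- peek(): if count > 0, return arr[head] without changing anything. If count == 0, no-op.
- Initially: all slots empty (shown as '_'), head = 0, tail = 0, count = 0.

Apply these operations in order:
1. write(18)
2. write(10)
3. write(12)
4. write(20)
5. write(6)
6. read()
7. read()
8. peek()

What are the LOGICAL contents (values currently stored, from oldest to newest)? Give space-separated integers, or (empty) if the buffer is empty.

After op 1 (write(18)): arr=[18 _ _ _ _] head=0 tail=1 count=1
After op 2 (write(10)): arr=[18 10 _ _ _] head=0 tail=2 count=2
After op 3 (write(12)): arr=[18 10 12 _ _] head=0 tail=3 count=3
After op 4 (write(20)): arr=[18 10 12 20 _] head=0 tail=4 count=4
After op 5 (write(6)): arr=[18 10 12 20 6] head=0 tail=0 count=5
After op 6 (read()): arr=[18 10 12 20 6] head=1 tail=0 count=4
After op 7 (read()): arr=[18 10 12 20 6] head=2 tail=0 count=3
After op 8 (peek()): arr=[18 10 12 20 6] head=2 tail=0 count=3

Answer: 12 20 6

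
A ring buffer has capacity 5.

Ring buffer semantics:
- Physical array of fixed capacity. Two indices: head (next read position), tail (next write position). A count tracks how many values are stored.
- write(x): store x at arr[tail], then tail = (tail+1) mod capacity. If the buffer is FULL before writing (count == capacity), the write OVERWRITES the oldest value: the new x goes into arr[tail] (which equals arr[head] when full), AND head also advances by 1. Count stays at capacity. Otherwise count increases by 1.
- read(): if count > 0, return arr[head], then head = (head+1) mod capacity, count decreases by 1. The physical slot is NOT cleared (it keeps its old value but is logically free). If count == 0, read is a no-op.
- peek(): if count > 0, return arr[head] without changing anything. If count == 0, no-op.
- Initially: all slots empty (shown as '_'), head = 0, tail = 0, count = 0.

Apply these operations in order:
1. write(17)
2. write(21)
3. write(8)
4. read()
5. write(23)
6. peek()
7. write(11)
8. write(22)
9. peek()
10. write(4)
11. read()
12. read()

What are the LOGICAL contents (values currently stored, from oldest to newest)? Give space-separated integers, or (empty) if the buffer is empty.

After op 1 (write(17)): arr=[17 _ _ _ _] head=0 tail=1 count=1
After op 2 (write(21)): arr=[17 21 _ _ _] head=0 tail=2 count=2
After op 3 (write(8)): arr=[17 21 8 _ _] head=0 tail=3 count=3
After op 4 (read()): arr=[17 21 8 _ _] head=1 tail=3 count=2
After op 5 (write(23)): arr=[17 21 8 23 _] head=1 tail=4 count=3
After op 6 (peek()): arr=[17 21 8 23 _] head=1 tail=4 count=3
After op 7 (write(11)): arr=[17 21 8 23 11] head=1 tail=0 count=4
After op 8 (write(22)): arr=[22 21 8 23 11] head=1 tail=1 count=5
After op 9 (peek()): arr=[22 21 8 23 11] head=1 tail=1 count=5
After op 10 (write(4)): arr=[22 4 8 23 11] head=2 tail=2 count=5
After op 11 (read()): arr=[22 4 8 23 11] head=3 tail=2 count=4
After op 12 (read()): arr=[22 4 8 23 11] head=4 tail=2 count=3

Answer: 11 22 4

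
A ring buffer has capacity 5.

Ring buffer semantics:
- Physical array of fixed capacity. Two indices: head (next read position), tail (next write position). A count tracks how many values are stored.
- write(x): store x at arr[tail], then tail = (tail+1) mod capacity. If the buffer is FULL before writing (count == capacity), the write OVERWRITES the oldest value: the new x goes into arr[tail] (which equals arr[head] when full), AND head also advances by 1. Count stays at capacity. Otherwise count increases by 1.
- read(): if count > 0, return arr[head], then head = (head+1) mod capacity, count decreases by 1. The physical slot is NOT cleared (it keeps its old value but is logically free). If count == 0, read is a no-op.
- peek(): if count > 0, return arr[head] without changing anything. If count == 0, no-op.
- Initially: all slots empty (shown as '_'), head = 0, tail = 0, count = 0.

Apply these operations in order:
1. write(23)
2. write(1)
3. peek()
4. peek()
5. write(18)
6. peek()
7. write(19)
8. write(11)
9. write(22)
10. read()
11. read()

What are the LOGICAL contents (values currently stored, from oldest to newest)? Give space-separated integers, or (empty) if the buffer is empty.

After op 1 (write(23)): arr=[23 _ _ _ _] head=0 tail=1 count=1
After op 2 (write(1)): arr=[23 1 _ _ _] head=0 tail=2 count=2
After op 3 (peek()): arr=[23 1 _ _ _] head=0 tail=2 count=2
After op 4 (peek()): arr=[23 1 _ _ _] head=0 tail=2 count=2
After op 5 (write(18)): arr=[23 1 18 _ _] head=0 tail=3 count=3
After op 6 (peek()): arr=[23 1 18 _ _] head=0 tail=3 count=3
After op 7 (write(19)): arr=[23 1 18 19 _] head=0 tail=4 count=4
After op 8 (write(11)): arr=[23 1 18 19 11] head=0 tail=0 count=5
After op 9 (write(22)): arr=[22 1 18 19 11] head=1 tail=1 count=5
After op 10 (read()): arr=[22 1 18 19 11] head=2 tail=1 count=4
After op 11 (read()): arr=[22 1 18 19 11] head=3 tail=1 count=3

Answer: 19 11 22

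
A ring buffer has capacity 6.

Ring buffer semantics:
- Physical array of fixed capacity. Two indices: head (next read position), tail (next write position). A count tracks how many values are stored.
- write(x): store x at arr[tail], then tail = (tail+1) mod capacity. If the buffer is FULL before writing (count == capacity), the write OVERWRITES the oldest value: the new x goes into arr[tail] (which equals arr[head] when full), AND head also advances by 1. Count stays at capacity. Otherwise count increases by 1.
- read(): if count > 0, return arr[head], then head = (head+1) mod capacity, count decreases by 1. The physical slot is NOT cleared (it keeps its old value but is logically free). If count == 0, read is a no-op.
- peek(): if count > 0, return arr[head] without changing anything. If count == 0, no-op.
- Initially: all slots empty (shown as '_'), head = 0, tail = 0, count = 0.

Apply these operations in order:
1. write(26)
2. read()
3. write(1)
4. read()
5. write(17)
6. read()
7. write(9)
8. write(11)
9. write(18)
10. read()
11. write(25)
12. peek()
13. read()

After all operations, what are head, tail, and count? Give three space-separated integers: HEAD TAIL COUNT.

After op 1 (write(26)): arr=[26 _ _ _ _ _] head=0 tail=1 count=1
After op 2 (read()): arr=[26 _ _ _ _ _] head=1 tail=1 count=0
After op 3 (write(1)): arr=[26 1 _ _ _ _] head=1 tail=2 count=1
After op 4 (read()): arr=[26 1 _ _ _ _] head=2 tail=2 count=0
After op 5 (write(17)): arr=[26 1 17 _ _ _] head=2 tail=3 count=1
After op 6 (read()): arr=[26 1 17 _ _ _] head=3 tail=3 count=0
After op 7 (write(9)): arr=[26 1 17 9 _ _] head=3 tail=4 count=1
After op 8 (write(11)): arr=[26 1 17 9 11 _] head=3 tail=5 count=2
After op 9 (write(18)): arr=[26 1 17 9 11 18] head=3 tail=0 count=3
After op 10 (read()): arr=[26 1 17 9 11 18] head=4 tail=0 count=2
After op 11 (write(25)): arr=[25 1 17 9 11 18] head=4 tail=1 count=3
After op 12 (peek()): arr=[25 1 17 9 11 18] head=4 tail=1 count=3
After op 13 (read()): arr=[25 1 17 9 11 18] head=5 tail=1 count=2

Answer: 5 1 2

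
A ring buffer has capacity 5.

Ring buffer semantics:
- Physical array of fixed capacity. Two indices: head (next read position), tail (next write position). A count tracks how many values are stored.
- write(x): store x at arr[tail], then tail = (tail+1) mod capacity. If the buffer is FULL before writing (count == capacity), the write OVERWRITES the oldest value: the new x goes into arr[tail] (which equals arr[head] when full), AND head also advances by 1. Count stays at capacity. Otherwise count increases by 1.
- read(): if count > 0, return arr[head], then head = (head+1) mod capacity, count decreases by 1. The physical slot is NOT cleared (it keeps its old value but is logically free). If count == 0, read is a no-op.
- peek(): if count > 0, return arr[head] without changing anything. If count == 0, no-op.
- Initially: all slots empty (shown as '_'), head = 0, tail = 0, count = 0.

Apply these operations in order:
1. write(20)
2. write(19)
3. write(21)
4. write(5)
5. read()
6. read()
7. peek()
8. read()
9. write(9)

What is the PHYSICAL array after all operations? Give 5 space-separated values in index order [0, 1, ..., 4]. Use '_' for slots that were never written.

After op 1 (write(20)): arr=[20 _ _ _ _] head=0 tail=1 count=1
After op 2 (write(19)): arr=[20 19 _ _ _] head=0 tail=2 count=2
After op 3 (write(21)): arr=[20 19 21 _ _] head=0 tail=3 count=3
After op 4 (write(5)): arr=[20 19 21 5 _] head=0 tail=4 count=4
After op 5 (read()): arr=[20 19 21 5 _] head=1 tail=4 count=3
After op 6 (read()): arr=[20 19 21 5 _] head=2 tail=4 count=2
After op 7 (peek()): arr=[20 19 21 5 _] head=2 tail=4 count=2
After op 8 (read()): arr=[20 19 21 5 _] head=3 tail=4 count=1
After op 9 (write(9)): arr=[20 19 21 5 9] head=3 tail=0 count=2

Answer: 20 19 21 5 9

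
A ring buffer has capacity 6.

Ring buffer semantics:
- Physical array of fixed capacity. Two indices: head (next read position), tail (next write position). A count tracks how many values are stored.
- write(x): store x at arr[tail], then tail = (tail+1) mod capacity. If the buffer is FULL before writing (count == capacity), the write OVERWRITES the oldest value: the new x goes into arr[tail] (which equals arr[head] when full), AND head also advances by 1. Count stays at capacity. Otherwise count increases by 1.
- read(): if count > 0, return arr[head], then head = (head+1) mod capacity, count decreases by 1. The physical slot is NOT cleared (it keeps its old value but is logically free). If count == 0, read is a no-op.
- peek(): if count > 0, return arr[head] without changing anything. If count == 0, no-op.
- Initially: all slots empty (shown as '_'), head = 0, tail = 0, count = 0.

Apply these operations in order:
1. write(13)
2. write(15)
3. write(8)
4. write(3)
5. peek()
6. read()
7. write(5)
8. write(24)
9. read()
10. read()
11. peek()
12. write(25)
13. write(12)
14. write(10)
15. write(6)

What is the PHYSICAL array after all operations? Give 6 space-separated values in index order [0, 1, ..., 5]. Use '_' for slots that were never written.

Answer: 25 12 10 6 5 24

Derivation:
After op 1 (write(13)): arr=[13 _ _ _ _ _] head=0 tail=1 count=1
After op 2 (write(15)): arr=[13 15 _ _ _ _] head=0 tail=2 count=2
After op 3 (write(8)): arr=[13 15 8 _ _ _] head=0 tail=3 count=3
After op 4 (write(3)): arr=[13 15 8 3 _ _] head=0 tail=4 count=4
After op 5 (peek()): arr=[13 15 8 3 _ _] head=0 tail=4 count=4
After op 6 (read()): arr=[13 15 8 3 _ _] head=1 tail=4 count=3
After op 7 (write(5)): arr=[13 15 8 3 5 _] head=1 tail=5 count=4
After op 8 (write(24)): arr=[13 15 8 3 5 24] head=1 tail=0 count=5
After op 9 (read()): arr=[13 15 8 3 5 24] head=2 tail=0 count=4
After op 10 (read()): arr=[13 15 8 3 5 24] head=3 tail=0 count=3
After op 11 (peek()): arr=[13 15 8 3 5 24] head=3 tail=0 count=3
After op 12 (write(25)): arr=[25 15 8 3 5 24] head=3 tail=1 count=4
After op 13 (write(12)): arr=[25 12 8 3 5 24] head=3 tail=2 count=5
After op 14 (write(10)): arr=[25 12 10 3 5 24] head=3 tail=3 count=6
After op 15 (write(6)): arr=[25 12 10 6 5 24] head=4 tail=4 count=6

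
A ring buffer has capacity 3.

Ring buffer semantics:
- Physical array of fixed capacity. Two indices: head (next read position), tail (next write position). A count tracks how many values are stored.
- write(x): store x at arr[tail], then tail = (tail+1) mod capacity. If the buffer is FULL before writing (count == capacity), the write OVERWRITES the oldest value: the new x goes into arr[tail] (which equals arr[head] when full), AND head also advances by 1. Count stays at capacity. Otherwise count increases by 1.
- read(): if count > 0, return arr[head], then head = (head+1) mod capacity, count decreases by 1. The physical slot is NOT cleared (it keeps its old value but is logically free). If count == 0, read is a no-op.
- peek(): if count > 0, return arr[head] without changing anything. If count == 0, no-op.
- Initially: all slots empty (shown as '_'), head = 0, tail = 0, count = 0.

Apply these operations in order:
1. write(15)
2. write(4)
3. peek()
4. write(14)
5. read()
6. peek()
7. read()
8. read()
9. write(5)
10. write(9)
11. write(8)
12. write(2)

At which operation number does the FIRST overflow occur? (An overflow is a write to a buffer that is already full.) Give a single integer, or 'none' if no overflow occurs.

Answer: 12

Derivation:
After op 1 (write(15)): arr=[15 _ _] head=0 tail=1 count=1
After op 2 (write(4)): arr=[15 4 _] head=0 tail=2 count=2
After op 3 (peek()): arr=[15 4 _] head=0 tail=2 count=2
After op 4 (write(14)): arr=[15 4 14] head=0 tail=0 count=3
After op 5 (read()): arr=[15 4 14] head=1 tail=0 count=2
After op 6 (peek()): arr=[15 4 14] head=1 tail=0 count=2
After op 7 (read()): arr=[15 4 14] head=2 tail=0 count=1
After op 8 (read()): arr=[15 4 14] head=0 tail=0 count=0
After op 9 (write(5)): arr=[5 4 14] head=0 tail=1 count=1
After op 10 (write(9)): arr=[5 9 14] head=0 tail=2 count=2
After op 11 (write(8)): arr=[5 9 8] head=0 tail=0 count=3
After op 12 (write(2)): arr=[2 9 8] head=1 tail=1 count=3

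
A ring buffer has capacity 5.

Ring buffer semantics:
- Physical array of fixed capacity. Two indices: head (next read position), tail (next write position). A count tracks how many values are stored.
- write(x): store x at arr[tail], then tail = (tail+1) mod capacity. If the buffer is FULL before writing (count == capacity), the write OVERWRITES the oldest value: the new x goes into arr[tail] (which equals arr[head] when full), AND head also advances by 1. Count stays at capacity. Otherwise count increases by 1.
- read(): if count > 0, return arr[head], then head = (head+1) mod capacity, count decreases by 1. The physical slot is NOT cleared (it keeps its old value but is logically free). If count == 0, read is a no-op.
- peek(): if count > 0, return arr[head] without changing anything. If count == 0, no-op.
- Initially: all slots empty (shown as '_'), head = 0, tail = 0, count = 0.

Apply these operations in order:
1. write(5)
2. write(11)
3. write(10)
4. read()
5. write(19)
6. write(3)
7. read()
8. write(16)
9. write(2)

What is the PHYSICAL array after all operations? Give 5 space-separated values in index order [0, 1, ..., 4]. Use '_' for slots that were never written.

After op 1 (write(5)): arr=[5 _ _ _ _] head=0 tail=1 count=1
After op 2 (write(11)): arr=[5 11 _ _ _] head=0 tail=2 count=2
After op 3 (write(10)): arr=[5 11 10 _ _] head=0 tail=3 count=3
After op 4 (read()): arr=[5 11 10 _ _] head=1 tail=3 count=2
After op 5 (write(19)): arr=[5 11 10 19 _] head=1 tail=4 count=3
After op 6 (write(3)): arr=[5 11 10 19 3] head=1 tail=0 count=4
After op 7 (read()): arr=[5 11 10 19 3] head=2 tail=0 count=3
After op 8 (write(16)): arr=[16 11 10 19 3] head=2 tail=1 count=4
After op 9 (write(2)): arr=[16 2 10 19 3] head=2 tail=2 count=5

Answer: 16 2 10 19 3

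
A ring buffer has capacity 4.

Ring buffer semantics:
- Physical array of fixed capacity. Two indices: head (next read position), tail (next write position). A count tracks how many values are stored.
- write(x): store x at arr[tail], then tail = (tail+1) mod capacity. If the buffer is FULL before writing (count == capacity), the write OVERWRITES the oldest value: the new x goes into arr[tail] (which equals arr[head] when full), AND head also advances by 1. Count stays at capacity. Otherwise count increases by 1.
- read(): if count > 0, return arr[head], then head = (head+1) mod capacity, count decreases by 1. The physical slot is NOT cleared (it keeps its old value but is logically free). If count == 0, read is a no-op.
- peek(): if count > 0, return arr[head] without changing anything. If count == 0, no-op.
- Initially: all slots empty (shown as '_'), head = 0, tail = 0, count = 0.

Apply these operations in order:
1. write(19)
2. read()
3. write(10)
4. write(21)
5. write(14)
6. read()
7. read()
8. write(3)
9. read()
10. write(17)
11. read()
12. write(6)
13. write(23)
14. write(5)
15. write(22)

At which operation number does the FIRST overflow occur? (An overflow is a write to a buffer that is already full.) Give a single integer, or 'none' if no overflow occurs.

After op 1 (write(19)): arr=[19 _ _ _] head=0 tail=1 count=1
After op 2 (read()): arr=[19 _ _ _] head=1 tail=1 count=0
After op 3 (write(10)): arr=[19 10 _ _] head=1 tail=2 count=1
After op 4 (write(21)): arr=[19 10 21 _] head=1 tail=3 count=2
After op 5 (write(14)): arr=[19 10 21 14] head=1 tail=0 count=3
After op 6 (read()): arr=[19 10 21 14] head=2 tail=0 count=2
After op 7 (read()): arr=[19 10 21 14] head=3 tail=0 count=1
After op 8 (write(3)): arr=[3 10 21 14] head=3 tail=1 count=2
After op 9 (read()): arr=[3 10 21 14] head=0 tail=1 count=1
After op 10 (write(17)): arr=[3 17 21 14] head=0 tail=2 count=2
After op 11 (read()): arr=[3 17 21 14] head=1 tail=2 count=1
After op 12 (write(6)): arr=[3 17 6 14] head=1 tail=3 count=2
After op 13 (write(23)): arr=[3 17 6 23] head=1 tail=0 count=3
After op 14 (write(5)): arr=[5 17 6 23] head=1 tail=1 count=4
After op 15 (write(22)): arr=[5 22 6 23] head=2 tail=2 count=4

Answer: 15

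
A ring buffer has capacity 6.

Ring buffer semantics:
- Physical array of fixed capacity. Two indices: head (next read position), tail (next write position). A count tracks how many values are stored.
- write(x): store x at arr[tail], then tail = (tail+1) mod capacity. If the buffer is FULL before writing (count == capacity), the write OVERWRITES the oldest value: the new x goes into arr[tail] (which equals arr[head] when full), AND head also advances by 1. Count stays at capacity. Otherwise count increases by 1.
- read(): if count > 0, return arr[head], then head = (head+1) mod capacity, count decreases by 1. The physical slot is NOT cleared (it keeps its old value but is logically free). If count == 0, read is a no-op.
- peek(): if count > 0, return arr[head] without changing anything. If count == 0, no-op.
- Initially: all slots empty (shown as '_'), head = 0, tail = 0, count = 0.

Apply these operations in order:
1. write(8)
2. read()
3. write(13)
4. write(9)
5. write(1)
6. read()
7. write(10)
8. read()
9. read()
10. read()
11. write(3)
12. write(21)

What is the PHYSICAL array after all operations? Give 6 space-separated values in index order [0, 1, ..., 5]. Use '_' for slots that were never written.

Answer: 21 13 9 1 10 3

Derivation:
After op 1 (write(8)): arr=[8 _ _ _ _ _] head=0 tail=1 count=1
After op 2 (read()): arr=[8 _ _ _ _ _] head=1 tail=1 count=0
After op 3 (write(13)): arr=[8 13 _ _ _ _] head=1 tail=2 count=1
After op 4 (write(9)): arr=[8 13 9 _ _ _] head=1 tail=3 count=2
After op 5 (write(1)): arr=[8 13 9 1 _ _] head=1 tail=4 count=3
After op 6 (read()): arr=[8 13 9 1 _ _] head=2 tail=4 count=2
After op 7 (write(10)): arr=[8 13 9 1 10 _] head=2 tail=5 count=3
After op 8 (read()): arr=[8 13 9 1 10 _] head=3 tail=5 count=2
After op 9 (read()): arr=[8 13 9 1 10 _] head=4 tail=5 count=1
After op 10 (read()): arr=[8 13 9 1 10 _] head=5 tail=5 count=0
After op 11 (write(3)): arr=[8 13 9 1 10 3] head=5 tail=0 count=1
After op 12 (write(21)): arr=[21 13 9 1 10 3] head=5 tail=1 count=2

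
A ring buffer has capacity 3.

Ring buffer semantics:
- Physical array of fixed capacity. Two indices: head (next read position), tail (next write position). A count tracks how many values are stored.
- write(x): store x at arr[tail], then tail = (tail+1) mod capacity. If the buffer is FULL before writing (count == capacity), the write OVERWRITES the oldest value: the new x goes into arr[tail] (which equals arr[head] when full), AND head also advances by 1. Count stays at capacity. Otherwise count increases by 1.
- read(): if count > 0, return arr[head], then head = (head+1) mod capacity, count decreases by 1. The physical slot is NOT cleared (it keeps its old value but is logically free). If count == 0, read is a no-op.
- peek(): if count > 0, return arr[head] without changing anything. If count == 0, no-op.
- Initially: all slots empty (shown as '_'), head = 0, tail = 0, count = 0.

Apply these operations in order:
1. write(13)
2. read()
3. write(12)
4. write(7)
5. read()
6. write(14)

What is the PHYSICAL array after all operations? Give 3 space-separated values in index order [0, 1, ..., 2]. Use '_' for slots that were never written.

Answer: 14 12 7

Derivation:
After op 1 (write(13)): arr=[13 _ _] head=0 tail=1 count=1
After op 2 (read()): arr=[13 _ _] head=1 tail=1 count=0
After op 3 (write(12)): arr=[13 12 _] head=1 tail=2 count=1
After op 4 (write(7)): arr=[13 12 7] head=1 tail=0 count=2
After op 5 (read()): arr=[13 12 7] head=2 tail=0 count=1
After op 6 (write(14)): arr=[14 12 7] head=2 tail=1 count=2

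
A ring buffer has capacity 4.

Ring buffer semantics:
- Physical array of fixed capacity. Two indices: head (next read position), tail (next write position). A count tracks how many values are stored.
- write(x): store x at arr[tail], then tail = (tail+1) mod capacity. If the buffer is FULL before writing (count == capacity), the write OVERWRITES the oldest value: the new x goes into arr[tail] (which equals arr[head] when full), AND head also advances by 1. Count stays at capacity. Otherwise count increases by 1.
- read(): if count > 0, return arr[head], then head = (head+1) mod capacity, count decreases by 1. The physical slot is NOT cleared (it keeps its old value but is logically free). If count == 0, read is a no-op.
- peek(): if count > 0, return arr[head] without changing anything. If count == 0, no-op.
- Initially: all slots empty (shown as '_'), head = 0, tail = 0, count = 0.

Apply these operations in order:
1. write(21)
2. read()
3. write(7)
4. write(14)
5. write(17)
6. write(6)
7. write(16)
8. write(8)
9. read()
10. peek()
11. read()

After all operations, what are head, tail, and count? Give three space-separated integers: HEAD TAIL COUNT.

Answer: 1 3 2

Derivation:
After op 1 (write(21)): arr=[21 _ _ _] head=0 tail=1 count=1
After op 2 (read()): arr=[21 _ _ _] head=1 tail=1 count=0
After op 3 (write(7)): arr=[21 7 _ _] head=1 tail=2 count=1
After op 4 (write(14)): arr=[21 7 14 _] head=1 tail=3 count=2
After op 5 (write(17)): arr=[21 7 14 17] head=1 tail=0 count=3
After op 6 (write(6)): arr=[6 7 14 17] head=1 tail=1 count=4
After op 7 (write(16)): arr=[6 16 14 17] head=2 tail=2 count=4
After op 8 (write(8)): arr=[6 16 8 17] head=3 tail=3 count=4
After op 9 (read()): arr=[6 16 8 17] head=0 tail=3 count=3
After op 10 (peek()): arr=[6 16 8 17] head=0 tail=3 count=3
After op 11 (read()): arr=[6 16 8 17] head=1 tail=3 count=2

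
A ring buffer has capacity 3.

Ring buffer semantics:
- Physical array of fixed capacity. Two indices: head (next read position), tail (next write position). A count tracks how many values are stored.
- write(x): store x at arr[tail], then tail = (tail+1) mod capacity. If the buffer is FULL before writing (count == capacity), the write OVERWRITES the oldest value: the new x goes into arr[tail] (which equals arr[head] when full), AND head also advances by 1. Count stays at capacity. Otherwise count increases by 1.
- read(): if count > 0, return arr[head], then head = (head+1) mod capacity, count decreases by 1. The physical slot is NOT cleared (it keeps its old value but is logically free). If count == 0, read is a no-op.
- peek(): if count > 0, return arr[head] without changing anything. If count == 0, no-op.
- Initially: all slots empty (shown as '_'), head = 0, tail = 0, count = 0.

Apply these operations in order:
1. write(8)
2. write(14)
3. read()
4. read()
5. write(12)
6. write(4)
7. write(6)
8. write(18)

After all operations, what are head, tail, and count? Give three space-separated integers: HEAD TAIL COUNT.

Answer: 0 0 3

Derivation:
After op 1 (write(8)): arr=[8 _ _] head=0 tail=1 count=1
After op 2 (write(14)): arr=[8 14 _] head=0 tail=2 count=2
After op 3 (read()): arr=[8 14 _] head=1 tail=2 count=1
After op 4 (read()): arr=[8 14 _] head=2 tail=2 count=0
After op 5 (write(12)): arr=[8 14 12] head=2 tail=0 count=1
After op 6 (write(4)): arr=[4 14 12] head=2 tail=1 count=2
After op 7 (write(6)): arr=[4 6 12] head=2 tail=2 count=3
After op 8 (write(18)): arr=[4 6 18] head=0 tail=0 count=3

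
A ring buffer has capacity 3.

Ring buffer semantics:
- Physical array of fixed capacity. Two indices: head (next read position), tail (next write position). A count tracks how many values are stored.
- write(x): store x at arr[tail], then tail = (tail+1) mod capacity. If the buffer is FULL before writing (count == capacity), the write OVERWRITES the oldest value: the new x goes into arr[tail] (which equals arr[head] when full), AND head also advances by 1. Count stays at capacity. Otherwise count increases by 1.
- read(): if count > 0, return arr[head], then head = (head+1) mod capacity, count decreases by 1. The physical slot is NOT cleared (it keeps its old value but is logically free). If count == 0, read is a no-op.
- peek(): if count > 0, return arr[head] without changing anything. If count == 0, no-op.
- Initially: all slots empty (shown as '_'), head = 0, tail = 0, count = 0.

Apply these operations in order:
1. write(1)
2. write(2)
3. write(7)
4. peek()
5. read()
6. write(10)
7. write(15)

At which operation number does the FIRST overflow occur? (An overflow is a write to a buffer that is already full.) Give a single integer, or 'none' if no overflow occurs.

After op 1 (write(1)): arr=[1 _ _] head=0 tail=1 count=1
After op 2 (write(2)): arr=[1 2 _] head=0 tail=2 count=2
After op 3 (write(7)): arr=[1 2 7] head=0 tail=0 count=3
After op 4 (peek()): arr=[1 2 7] head=0 tail=0 count=3
After op 5 (read()): arr=[1 2 7] head=1 tail=0 count=2
After op 6 (write(10)): arr=[10 2 7] head=1 tail=1 count=3
After op 7 (write(15)): arr=[10 15 7] head=2 tail=2 count=3

Answer: 7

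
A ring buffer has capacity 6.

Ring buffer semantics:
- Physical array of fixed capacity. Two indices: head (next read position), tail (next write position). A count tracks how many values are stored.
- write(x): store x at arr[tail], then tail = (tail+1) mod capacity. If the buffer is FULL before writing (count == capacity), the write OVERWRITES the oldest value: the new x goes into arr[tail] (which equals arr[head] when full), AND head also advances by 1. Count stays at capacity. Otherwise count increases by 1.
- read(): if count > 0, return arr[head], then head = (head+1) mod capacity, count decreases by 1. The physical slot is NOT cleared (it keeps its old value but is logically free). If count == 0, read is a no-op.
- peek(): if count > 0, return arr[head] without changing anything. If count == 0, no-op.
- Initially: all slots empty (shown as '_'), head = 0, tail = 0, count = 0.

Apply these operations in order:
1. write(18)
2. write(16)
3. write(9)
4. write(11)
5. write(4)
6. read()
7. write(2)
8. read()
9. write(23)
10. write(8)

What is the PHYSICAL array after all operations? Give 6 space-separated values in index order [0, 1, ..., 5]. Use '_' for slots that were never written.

Answer: 23 8 9 11 4 2

Derivation:
After op 1 (write(18)): arr=[18 _ _ _ _ _] head=0 tail=1 count=1
After op 2 (write(16)): arr=[18 16 _ _ _ _] head=0 tail=2 count=2
After op 3 (write(9)): arr=[18 16 9 _ _ _] head=0 tail=3 count=3
After op 4 (write(11)): arr=[18 16 9 11 _ _] head=0 tail=4 count=4
After op 5 (write(4)): arr=[18 16 9 11 4 _] head=0 tail=5 count=5
After op 6 (read()): arr=[18 16 9 11 4 _] head=1 tail=5 count=4
After op 7 (write(2)): arr=[18 16 9 11 4 2] head=1 tail=0 count=5
After op 8 (read()): arr=[18 16 9 11 4 2] head=2 tail=0 count=4
After op 9 (write(23)): arr=[23 16 9 11 4 2] head=2 tail=1 count=5
After op 10 (write(8)): arr=[23 8 9 11 4 2] head=2 tail=2 count=6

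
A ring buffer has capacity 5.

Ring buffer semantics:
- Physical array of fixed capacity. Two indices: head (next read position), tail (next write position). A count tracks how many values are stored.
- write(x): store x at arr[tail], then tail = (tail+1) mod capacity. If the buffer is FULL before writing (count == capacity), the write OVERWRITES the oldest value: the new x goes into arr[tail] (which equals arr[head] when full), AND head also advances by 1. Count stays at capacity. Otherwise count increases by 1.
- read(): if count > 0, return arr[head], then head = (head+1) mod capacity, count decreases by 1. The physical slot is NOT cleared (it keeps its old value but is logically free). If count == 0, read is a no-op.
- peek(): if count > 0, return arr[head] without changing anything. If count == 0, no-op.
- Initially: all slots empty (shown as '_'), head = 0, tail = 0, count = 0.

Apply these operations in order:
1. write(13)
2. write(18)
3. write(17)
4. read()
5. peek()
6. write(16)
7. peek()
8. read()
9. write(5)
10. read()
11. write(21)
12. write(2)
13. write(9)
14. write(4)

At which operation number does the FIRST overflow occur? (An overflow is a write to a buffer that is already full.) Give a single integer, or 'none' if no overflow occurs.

After op 1 (write(13)): arr=[13 _ _ _ _] head=0 tail=1 count=1
After op 2 (write(18)): arr=[13 18 _ _ _] head=0 tail=2 count=2
After op 3 (write(17)): arr=[13 18 17 _ _] head=0 tail=3 count=3
After op 4 (read()): arr=[13 18 17 _ _] head=1 tail=3 count=2
After op 5 (peek()): arr=[13 18 17 _ _] head=1 tail=3 count=2
After op 6 (write(16)): arr=[13 18 17 16 _] head=1 tail=4 count=3
After op 7 (peek()): arr=[13 18 17 16 _] head=1 tail=4 count=3
After op 8 (read()): arr=[13 18 17 16 _] head=2 tail=4 count=2
After op 9 (write(5)): arr=[13 18 17 16 5] head=2 tail=0 count=3
After op 10 (read()): arr=[13 18 17 16 5] head=3 tail=0 count=2
After op 11 (write(21)): arr=[21 18 17 16 5] head=3 tail=1 count=3
After op 12 (write(2)): arr=[21 2 17 16 5] head=3 tail=2 count=4
After op 13 (write(9)): arr=[21 2 9 16 5] head=3 tail=3 count=5
After op 14 (write(4)): arr=[21 2 9 4 5] head=4 tail=4 count=5

Answer: 14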